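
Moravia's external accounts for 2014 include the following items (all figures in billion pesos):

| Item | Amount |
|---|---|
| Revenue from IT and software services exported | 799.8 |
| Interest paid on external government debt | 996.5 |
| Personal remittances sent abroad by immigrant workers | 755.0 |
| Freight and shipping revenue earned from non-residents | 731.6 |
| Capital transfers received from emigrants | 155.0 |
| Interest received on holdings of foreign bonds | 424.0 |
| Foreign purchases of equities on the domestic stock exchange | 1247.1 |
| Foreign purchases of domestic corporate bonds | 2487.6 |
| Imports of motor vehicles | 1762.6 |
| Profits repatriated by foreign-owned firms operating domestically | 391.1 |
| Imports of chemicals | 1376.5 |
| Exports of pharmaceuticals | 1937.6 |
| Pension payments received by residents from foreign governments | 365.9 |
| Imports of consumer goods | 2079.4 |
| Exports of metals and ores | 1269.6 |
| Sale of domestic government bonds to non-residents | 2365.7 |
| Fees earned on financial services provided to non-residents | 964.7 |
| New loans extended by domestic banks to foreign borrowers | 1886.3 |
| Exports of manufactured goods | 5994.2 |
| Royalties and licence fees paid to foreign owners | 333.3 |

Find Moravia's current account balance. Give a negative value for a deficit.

Goods: 1937.6 - 2079.4 - 1762.6 + 5994.2 + 1269.6 - 1376.5 = 3982.9
Services: -333.3 + 731.6 + 799.8 + 964.7 = 2162.8
Primary income: -391.1 - 996.5 + 424.0 = -963.6
Secondary income: -755.0 + 365.9 = -389.1
Current account = 3982.9 + 2162.8 + (-963.6) + (-389.1) = 4793.0
(Excluded from the current account — capital account: capital transfers received from emigrants 155.0; financial account: foreign purchases of equities on the domestic stock exchange 1247.1, foreign purchases of domestic corporate bonds 2487.6, sale of domestic government bonds to non-residents 2365.7, new loans extended by domestic banks to foreign borrowers 1886.3.)

4793.0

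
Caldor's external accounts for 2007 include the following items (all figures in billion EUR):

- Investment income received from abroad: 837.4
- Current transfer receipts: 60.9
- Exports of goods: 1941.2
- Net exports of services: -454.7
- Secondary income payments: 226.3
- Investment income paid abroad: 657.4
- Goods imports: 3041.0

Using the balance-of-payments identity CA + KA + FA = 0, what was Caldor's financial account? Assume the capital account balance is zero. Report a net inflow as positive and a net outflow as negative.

Goods balance = 1941.2 - 3041.0 = -1099.8
Services balance = -454.7
Trade balance (goods + services) = -1099.8 + (-454.7) = -1554.5
Net primary income = 837.4 - 657.4 = 180.0
Net secondary income = 60.9 - 226.3 = -165.4
Current account = -1554.5 + 180.0 + (-165.4) = -1539.9
Financial account = -(-1539.9) = 1539.9

1539.9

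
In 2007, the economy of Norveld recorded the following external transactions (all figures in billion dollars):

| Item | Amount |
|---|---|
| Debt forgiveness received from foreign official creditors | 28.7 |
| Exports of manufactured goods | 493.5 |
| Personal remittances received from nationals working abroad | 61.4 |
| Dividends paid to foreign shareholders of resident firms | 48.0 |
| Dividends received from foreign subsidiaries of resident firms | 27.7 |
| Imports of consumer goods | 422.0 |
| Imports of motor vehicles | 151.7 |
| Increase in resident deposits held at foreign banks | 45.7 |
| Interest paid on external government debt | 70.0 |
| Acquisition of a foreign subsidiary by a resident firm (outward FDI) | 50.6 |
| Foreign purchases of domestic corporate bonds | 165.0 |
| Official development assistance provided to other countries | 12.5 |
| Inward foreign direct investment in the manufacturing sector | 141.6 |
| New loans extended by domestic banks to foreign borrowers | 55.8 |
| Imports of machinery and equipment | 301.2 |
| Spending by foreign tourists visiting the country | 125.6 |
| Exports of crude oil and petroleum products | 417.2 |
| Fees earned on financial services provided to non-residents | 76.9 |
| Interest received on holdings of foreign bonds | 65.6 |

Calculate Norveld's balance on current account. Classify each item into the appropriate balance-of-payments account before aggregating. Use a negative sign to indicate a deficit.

Goods: 417.2 - 301.2 - 422.0 - 151.7 + 493.5 = 35.8
Services: 125.6 + 76.9 = 202.5
Primary income: 27.7 - 70.0 + 65.6 - 48.0 = -24.7
Secondary income: 61.4 - 12.5 = 48.9
Current account = 35.8 + 202.5 + (-24.7) + 48.9 = 262.5
(Excluded from the current account — capital account: debt forgiveness received from foreign official creditors 28.7; financial account: increase in resident deposits held at foreign banks 45.7, acquisition of a foreign subsidiary by a resident firm (outward FDI) 50.6, foreign purchases of domestic corporate bonds 165.0, inward foreign direct investment in the manufacturing sector 141.6, new loans extended by domestic banks to foreign borrowers 55.8.)

262.5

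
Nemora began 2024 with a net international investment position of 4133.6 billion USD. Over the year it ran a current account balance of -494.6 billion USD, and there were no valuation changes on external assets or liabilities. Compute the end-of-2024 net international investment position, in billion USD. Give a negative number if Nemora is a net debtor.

3639.0

With no valuation effects, change in NIIP = current account = -494.6
End-of-year NIIP = 4133.6 + (-494.6) = 3639.0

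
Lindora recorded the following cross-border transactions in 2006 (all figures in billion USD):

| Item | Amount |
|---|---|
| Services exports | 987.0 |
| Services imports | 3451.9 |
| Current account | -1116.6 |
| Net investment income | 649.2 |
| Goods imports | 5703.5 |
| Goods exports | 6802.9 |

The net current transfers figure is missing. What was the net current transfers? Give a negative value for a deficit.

Current account = goods balance + services balance + net primary income + net secondary income
Sum of the known components = -716.3
Net current transfers = CA - (known components) = -1116.6 - (-716.3) = -400.3

-400.3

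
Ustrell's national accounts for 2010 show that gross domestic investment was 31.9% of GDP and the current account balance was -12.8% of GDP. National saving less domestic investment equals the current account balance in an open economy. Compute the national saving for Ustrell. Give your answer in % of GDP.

19.1

S = I + CA = 31.9 + (-12.8) = 19.1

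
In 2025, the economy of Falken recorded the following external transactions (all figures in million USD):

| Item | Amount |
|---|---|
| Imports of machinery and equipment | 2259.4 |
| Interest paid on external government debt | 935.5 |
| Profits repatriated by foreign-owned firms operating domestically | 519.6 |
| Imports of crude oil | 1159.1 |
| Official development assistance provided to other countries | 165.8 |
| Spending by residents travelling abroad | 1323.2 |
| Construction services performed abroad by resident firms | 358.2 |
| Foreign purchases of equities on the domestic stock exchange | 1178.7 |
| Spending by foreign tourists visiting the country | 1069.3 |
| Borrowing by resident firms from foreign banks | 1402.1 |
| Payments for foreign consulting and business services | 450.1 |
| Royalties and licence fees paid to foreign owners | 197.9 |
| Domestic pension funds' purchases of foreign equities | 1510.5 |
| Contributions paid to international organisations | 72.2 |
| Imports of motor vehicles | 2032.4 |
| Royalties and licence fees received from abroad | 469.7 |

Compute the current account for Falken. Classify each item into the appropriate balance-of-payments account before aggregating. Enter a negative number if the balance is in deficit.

Goods: -2032.4 - 1159.1 - 2259.4 = -5450.9
Services: 1069.3 - 450.1 - 197.9 - 1323.2 + 469.7 + 358.2 = -74.0
Primary income: -519.6 - 935.5 = -1455.1
Secondary income: -165.8 - 72.2 = -238.0
Current account = (-5450.9) + (-74.0) + (-1455.1) + (-238.0) = -7218.0
(Excluded from the current account — financial account: foreign purchases of equities on the domestic stock exchange 1178.7, borrowing by resident firms from foreign banks 1402.1, domestic pension funds' purchases of foreign equities 1510.5.)

-7218.0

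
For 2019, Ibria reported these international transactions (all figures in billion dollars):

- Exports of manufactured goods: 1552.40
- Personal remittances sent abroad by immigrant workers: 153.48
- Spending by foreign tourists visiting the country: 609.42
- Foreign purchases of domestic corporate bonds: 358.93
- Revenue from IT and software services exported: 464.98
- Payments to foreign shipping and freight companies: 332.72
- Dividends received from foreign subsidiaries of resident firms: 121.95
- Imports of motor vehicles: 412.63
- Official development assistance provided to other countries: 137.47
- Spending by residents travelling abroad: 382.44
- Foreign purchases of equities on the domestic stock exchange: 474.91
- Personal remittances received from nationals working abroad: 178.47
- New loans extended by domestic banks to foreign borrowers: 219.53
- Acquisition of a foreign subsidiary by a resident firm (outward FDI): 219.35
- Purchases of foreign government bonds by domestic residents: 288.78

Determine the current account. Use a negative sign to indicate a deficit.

1508.48

Goods: 1552.40 - 412.63 = 1139.77
Services: -382.44 - 332.72 + 464.98 + 609.42 = 359.24
Primary income: 121.95
Secondary income: -137.47 - 153.48 + 178.47 = -112.48
Current account = 1139.77 + 359.24 + 121.95 + (-112.48) = 1508.48
(Excluded from the current account — financial account: foreign purchases of domestic corporate bonds 358.93, foreign purchases of equities on the domestic stock exchange 474.91, new loans extended by domestic banks to foreign borrowers 219.53, acquisition of a foreign subsidiary by a resident firm (outward FDI) 219.35, purchases of foreign government bonds by domestic residents 288.78.)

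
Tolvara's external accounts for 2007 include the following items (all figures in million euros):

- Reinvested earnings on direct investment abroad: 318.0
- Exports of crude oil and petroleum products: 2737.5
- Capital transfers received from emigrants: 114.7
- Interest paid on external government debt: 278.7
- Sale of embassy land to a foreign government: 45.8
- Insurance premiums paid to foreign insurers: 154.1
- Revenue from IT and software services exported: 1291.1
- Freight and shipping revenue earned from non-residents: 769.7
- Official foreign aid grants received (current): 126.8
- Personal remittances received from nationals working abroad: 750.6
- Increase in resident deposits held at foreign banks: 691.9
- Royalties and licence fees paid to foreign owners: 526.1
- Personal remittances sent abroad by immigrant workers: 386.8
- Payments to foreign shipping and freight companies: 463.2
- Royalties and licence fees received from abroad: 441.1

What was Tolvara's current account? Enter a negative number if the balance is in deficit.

4625.9

Goods: 2737.5
Services: -154.1 - 526.1 + 769.7 - 463.2 + 1291.1 + 441.1 = 1358.5
Primary income: 318.0 - 278.7 = 39.3
Secondary income: 126.8 - 386.8 + 750.6 = 490.6
Current account = 2737.5 + 1358.5 + 39.3 + 490.6 = 4625.9
(Excluded from the current account — capital account: capital transfers received from emigrants 114.7, sale of embassy land to a foreign government 45.8; financial account: increase in resident deposits held at foreign banks 691.9.)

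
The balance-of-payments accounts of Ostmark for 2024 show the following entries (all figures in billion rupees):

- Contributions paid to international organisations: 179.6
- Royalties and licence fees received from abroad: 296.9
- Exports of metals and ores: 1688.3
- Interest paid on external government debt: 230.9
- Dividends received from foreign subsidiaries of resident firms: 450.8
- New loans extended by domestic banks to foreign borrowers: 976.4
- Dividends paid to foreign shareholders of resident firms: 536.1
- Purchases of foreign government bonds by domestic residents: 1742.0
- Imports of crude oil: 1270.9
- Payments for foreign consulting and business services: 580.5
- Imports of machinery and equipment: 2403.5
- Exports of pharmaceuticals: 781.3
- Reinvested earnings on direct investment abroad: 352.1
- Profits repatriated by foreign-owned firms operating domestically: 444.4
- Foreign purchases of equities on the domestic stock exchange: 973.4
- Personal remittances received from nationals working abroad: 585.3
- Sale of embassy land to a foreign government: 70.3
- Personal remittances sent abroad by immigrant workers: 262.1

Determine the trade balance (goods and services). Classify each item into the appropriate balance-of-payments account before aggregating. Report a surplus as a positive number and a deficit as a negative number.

Goods: 781.3 - 1270.9 - 2403.5 + 1688.3 = -1204.8
Services: 296.9 - 580.5 = -283.6
Trade balance = -1204.8 + (-283.6) = -1488.4
(Excluded from the trade balance — secondary income: contributions paid to international organisations 179.6, personal remittances received from nationals working abroad 585.3, personal remittances sent abroad by immigrant workers 262.1; primary income: interest paid on external government debt 230.9, dividends received from foreign subsidiaries of resident firms 450.8, dividends paid to foreign shareholders of resident firms 536.1, reinvested earnings on direct investment abroad 352.1, profits repatriated by foreign-owned firms operating domestically 444.4; financial account: new loans extended by domestic banks to foreign borrowers 976.4, purchases of foreign government bonds by domestic residents 1742.0, foreign purchases of equities on the domestic stock exchange 973.4; capital account: sale of embassy land to a foreign government 70.3.)

-1488.4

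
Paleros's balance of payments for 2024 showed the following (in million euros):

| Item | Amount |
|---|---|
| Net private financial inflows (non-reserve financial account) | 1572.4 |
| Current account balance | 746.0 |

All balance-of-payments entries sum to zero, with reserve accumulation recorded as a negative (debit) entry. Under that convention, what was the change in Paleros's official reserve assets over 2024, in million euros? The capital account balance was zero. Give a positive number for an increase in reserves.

Official reserve transactions balance = -(746.0 + 1572.4) = -2318.4
An accumulation of reserves is recorded as a debit (negative entry), so the change in the stock of reserves is the negative of that balance.
Change in official reserves = -(-2318.4) = 2318.4

2318.4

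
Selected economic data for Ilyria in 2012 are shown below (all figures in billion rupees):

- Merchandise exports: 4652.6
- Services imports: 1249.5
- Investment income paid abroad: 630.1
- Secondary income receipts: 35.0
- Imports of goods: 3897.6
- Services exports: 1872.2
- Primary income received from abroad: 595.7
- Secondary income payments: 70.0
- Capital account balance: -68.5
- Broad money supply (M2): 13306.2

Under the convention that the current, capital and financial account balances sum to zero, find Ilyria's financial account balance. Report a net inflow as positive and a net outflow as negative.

-1239.8

Goods balance = 4652.6 - 3897.6 = 755.0
Services balance = 1872.2 - 1249.5 = 622.7
Trade balance (goods + services) = 755.0 + 622.7 = 1377.7
Net primary income = 595.7 - 630.1 = -34.4
Net secondary income = 35.0 - 70.0 = -35.0
Current account = 1377.7 + (-34.4) + (-35.0) = 1308.3
Financial account = -(1308.3 + (-68.5)) = -1239.8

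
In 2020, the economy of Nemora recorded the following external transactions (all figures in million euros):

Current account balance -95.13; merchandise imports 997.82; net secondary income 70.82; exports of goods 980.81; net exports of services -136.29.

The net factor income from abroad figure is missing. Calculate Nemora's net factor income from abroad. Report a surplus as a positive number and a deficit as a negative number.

-12.65

Current account = goods balance + services balance + net primary income + net secondary income
Sum of the known components = -82.48
Net factor income from abroad = CA - (known components) = -95.13 - (-82.48) = -12.65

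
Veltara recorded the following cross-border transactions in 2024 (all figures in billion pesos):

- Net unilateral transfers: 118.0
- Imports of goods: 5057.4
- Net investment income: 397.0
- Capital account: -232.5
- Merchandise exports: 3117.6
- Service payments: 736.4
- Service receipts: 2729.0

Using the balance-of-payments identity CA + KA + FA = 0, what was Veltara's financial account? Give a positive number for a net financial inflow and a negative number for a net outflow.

-335.3

Goods balance = 3117.6 - 5057.4 = -1939.8
Services balance = 2729.0 - 736.4 = 1992.6
Trade balance (goods + services) = -1939.8 + 1992.6 = 52.8
Net primary income = 397.0
Net secondary income = 118.0
Current account = 52.8 + 397.0 + 118.0 = 567.8
Financial account = -(567.8 + (-232.5)) = -335.3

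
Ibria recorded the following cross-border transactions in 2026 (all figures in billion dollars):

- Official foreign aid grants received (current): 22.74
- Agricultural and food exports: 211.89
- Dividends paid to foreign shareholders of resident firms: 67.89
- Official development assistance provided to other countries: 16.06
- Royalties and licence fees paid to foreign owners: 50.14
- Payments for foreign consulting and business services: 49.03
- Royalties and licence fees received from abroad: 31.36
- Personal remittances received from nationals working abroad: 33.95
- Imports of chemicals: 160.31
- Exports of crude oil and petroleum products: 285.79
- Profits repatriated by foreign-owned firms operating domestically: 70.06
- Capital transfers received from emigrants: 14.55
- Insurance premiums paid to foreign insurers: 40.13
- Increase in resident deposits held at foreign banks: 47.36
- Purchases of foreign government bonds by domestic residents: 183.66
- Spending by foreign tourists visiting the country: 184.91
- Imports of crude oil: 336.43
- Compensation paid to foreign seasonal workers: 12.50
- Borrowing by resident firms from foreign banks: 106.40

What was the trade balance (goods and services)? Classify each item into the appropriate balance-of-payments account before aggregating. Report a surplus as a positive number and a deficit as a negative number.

Goods: 211.89 - 336.43 - 160.31 + 285.79 = 0.94
Services: -50.14 - 40.13 + 184.91 + 31.36 - 49.03 = 76.97
Trade balance = 0.94 + 76.97 = 77.91
(Excluded from the trade balance — secondary income: official foreign aid grants received (current) 22.74, official development assistance provided to other countries 16.06, personal remittances received from nationals working abroad 33.95; primary income: dividends paid to foreign shareholders of resident firms 67.89, profits repatriated by foreign-owned firms operating domestically 70.06, compensation paid to foreign seasonal workers 12.50; capital account: capital transfers received from emigrants 14.55; financial account: increase in resident deposits held at foreign banks 47.36, purchases of foreign government bonds by domestic residents 183.66, borrowing by resident firms from foreign banks 106.40.)

77.91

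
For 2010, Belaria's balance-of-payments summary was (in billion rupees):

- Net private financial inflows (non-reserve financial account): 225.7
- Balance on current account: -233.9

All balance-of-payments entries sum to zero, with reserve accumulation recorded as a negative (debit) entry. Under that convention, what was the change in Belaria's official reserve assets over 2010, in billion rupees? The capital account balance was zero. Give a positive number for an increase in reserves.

Official reserve transactions balance = -((-233.9) + 225.7) = 8.2
An accumulation of reserves is recorded as a debit (negative entry), so the change in the stock of reserves is the negative of that balance.
Change in official reserves = -(8.2) = -8.2

-8.2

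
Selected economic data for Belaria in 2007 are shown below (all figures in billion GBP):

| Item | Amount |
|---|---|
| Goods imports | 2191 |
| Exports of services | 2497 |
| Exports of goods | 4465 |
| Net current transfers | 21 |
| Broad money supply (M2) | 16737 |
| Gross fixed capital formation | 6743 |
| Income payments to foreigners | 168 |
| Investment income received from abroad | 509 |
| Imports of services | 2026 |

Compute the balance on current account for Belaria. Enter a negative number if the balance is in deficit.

3107

Goods balance = 4465 - 2191 = 2274
Services balance = 2497 - 2026 = 471
Trade balance (goods + services) = 2274 + 471 = 2745
Net primary income = 509 - 168 = 341
Net secondary income = 21
Current account = 2745 + 341 + 21 = 3107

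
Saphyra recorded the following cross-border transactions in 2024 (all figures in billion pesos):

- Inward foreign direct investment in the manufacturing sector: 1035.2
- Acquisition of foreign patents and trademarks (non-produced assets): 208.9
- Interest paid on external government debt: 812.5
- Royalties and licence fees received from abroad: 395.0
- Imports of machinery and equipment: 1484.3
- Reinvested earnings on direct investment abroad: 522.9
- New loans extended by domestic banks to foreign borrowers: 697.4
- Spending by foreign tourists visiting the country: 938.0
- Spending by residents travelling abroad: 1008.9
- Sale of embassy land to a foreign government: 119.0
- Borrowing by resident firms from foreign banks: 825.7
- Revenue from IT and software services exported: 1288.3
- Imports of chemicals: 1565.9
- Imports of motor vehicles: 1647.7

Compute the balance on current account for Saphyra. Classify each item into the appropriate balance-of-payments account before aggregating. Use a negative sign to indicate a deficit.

-3375.1

Goods: -1484.3 - 1647.7 - 1565.9 = -4697.9
Services: 395.0 - 1008.9 + 1288.3 + 938.0 = 1612.4
Primary income: -812.5 + 522.9 = -289.6
Current account = (-4697.9) + 1612.4 + (-289.6) = -3375.1
(Excluded from the current account — financial account: inward foreign direct investment in the manufacturing sector 1035.2, new loans extended by domestic banks to foreign borrowers 697.4, borrowing by resident firms from foreign banks 825.7; capital account: acquisition of foreign patents and trademarks (non-produced assets) 208.9, sale of embassy land to a foreign government 119.0.)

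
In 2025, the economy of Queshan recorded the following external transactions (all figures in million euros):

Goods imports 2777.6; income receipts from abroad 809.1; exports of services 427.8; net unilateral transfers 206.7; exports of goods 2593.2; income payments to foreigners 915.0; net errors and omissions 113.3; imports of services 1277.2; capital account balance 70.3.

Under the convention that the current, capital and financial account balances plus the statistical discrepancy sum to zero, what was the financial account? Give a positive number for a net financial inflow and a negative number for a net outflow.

749.4

Goods balance = 2593.2 - 2777.6 = -184.4
Services balance = 427.8 - 1277.2 = -849.4
Trade balance (goods + services) = -184.4 + (-849.4) = -1033.8
Net primary income = 809.1 - 915.0 = -105.9
Net secondary income = 206.7
Current account = -1033.8 + (-105.9) + 206.7 = -933.0
Financial account = -(-933.0 + 70.3 + 113.3) = 749.4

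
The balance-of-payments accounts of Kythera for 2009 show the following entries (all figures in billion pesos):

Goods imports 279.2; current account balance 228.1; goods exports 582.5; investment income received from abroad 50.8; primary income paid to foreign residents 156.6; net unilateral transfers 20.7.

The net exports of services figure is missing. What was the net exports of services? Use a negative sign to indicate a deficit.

9.9

Current account = goods balance + services balance + net primary income + net secondary income
Sum of the known components = 218.2
Net exports of services = CA - (known components) = 228.1 - 218.2 = 9.9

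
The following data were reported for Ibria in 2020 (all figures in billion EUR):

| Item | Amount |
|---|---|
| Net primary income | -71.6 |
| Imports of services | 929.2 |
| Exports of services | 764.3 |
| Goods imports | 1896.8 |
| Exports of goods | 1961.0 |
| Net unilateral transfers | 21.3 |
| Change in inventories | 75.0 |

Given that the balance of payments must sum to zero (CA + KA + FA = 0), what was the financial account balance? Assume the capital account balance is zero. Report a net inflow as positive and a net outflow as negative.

Goods balance = 1961.0 - 1896.8 = 64.2
Services balance = 764.3 - 929.2 = -164.9
Trade balance (goods + services) = 64.2 + (-164.9) = -100.7
Net primary income = -71.6
Net secondary income = 21.3
Current account = -100.7 + (-71.6) + 21.3 = -151.0
Financial account = -(-151.0) = 151.0

151.0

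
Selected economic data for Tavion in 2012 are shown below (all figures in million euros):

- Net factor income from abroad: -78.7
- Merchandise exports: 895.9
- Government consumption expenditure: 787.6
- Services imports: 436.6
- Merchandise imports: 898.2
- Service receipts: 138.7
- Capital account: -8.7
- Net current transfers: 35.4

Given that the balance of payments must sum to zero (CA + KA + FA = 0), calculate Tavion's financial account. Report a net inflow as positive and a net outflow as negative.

352.2

Goods balance = 895.9 - 898.2 = -2.3
Services balance = 138.7 - 436.6 = -297.9
Trade balance (goods + services) = -2.3 + (-297.9) = -300.2
Net primary income = -78.7
Net secondary income = 35.4
Current account = -300.2 + (-78.7) + 35.4 = -343.5
Financial account = -(-343.5 + (-8.7)) = 352.2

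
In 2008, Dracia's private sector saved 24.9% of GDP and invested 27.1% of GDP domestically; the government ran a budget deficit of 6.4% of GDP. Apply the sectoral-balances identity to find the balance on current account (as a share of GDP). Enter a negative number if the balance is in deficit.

By the sectoral-balances identity, CA = (S_private - I) + (T - G).
Private balance = 24.9 - 27.1 = -2.2
Government balance (T - G) = -6.4
CA = -2.2 + (-6.4) = -8.6

-8.6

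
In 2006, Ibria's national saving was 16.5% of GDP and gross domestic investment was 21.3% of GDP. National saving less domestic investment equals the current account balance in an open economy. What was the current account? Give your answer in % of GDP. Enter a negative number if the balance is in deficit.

S - I = CA (net lending to the rest of the world).
CA = S - I = 16.5 - 21.3 = -4.8

-4.8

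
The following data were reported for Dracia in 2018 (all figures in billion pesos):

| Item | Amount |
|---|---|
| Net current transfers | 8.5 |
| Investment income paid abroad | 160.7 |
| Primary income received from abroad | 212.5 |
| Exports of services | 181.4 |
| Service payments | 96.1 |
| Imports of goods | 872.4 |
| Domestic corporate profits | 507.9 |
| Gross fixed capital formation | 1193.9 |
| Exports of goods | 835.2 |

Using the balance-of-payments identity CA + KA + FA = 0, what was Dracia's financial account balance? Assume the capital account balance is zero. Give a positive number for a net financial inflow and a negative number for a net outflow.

Goods balance = 835.2 - 872.4 = -37.2
Services balance = 181.4 - 96.1 = 85.3
Trade balance (goods + services) = -37.2 + 85.3 = 48.1
Net primary income = 212.5 - 160.7 = 51.8
Net secondary income = 8.5
Current account = 48.1 + 51.8 + 8.5 = 108.4
Financial account = -(108.4) = -108.4

-108.4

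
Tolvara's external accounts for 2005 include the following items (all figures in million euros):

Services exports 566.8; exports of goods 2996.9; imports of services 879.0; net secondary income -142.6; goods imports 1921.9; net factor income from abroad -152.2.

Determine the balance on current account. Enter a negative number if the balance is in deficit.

468.0

Goods balance = 2996.9 - 1921.9 = 1075.0
Services balance = 566.8 - 879.0 = -312.2
Trade balance (goods + services) = 1075.0 + (-312.2) = 762.8
Net primary income = -152.2
Net secondary income = -142.6
Current account = 762.8 + (-152.2) + (-142.6) = 468.0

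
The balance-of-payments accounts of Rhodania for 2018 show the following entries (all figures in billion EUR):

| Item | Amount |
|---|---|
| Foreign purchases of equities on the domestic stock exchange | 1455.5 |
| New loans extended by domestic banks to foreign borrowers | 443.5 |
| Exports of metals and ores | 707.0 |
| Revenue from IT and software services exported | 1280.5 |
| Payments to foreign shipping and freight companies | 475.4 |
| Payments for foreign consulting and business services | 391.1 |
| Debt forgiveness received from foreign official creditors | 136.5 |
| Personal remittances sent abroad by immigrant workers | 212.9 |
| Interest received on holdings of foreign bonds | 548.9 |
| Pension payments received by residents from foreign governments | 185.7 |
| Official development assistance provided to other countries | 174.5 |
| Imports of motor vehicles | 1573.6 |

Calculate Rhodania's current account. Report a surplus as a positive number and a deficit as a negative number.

Goods: -1573.6 + 707.0 = -866.6
Services: -391.1 - 475.4 + 1280.5 = 414.0
Primary income: 548.9
Secondary income: 185.7 - 212.9 - 174.5 = -201.7
Current account = (-866.6) + 414.0 + 548.9 + (-201.7) = -105.4
(Excluded from the current account — financial account: foreign purchases of equities on the domestic stock exchange 1455.5, new loans extended by domestic banks to foreign borrowers 443.5; capital account: debt forgiveness received from foreign official creditors 136.5.)

-105.4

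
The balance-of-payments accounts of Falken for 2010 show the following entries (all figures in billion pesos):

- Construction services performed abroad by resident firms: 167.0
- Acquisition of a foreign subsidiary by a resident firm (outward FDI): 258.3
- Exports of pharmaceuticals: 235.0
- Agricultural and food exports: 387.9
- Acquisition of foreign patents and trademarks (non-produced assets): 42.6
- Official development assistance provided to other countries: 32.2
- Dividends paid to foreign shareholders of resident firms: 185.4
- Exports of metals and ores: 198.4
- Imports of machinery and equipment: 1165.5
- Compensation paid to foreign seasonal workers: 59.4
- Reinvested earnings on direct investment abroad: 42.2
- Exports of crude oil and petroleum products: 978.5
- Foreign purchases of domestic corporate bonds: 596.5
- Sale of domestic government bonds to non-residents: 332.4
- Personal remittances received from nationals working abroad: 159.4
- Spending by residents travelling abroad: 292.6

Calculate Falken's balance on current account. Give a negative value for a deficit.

433.3

Goods: -1165.5 + 387.9 + 978.5 + 235.0 + 198.4 = 634.3
Services: -292.6 + 167.0 = -125.6
Primary income: -59.4 - 185.4 + 42.2 = -202.6
Secondary income: -32.2 + 159.4 = 127.2
Current account = 634.3 + (-125.6) + (-202.6) + 127.2 = 433.3
(Excluded from the current account — financial account: acquisition of a foreign subsidiary by a resident firm (outward FDI) 258.3, foreign purchases of domestic corporate bonds 596.5, sale of domestic government bonds to non-residents 332.4; capital account: acquisition of foreign patents and trademarks (non-produced assets) 42.6.)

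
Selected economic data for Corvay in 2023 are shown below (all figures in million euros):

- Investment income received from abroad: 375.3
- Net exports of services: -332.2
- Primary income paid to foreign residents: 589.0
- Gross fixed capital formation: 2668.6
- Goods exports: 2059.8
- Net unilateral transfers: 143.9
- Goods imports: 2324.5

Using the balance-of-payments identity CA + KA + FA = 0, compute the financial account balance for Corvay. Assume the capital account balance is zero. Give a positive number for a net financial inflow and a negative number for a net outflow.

Goods balance = 2059.8 - 2324.5 = -264.7
Services balance = -332.2
Trade balance (goods + services) = -264.7 + (-332.2) = -596.9
Net primary income = 375.3 - 589.0 = -213.7
Net secondary income = 143.9
Current account = -596.9 + (-213.7) + 143.9 = -666.7
Financial account = -(-666.7) = 666.7

666.7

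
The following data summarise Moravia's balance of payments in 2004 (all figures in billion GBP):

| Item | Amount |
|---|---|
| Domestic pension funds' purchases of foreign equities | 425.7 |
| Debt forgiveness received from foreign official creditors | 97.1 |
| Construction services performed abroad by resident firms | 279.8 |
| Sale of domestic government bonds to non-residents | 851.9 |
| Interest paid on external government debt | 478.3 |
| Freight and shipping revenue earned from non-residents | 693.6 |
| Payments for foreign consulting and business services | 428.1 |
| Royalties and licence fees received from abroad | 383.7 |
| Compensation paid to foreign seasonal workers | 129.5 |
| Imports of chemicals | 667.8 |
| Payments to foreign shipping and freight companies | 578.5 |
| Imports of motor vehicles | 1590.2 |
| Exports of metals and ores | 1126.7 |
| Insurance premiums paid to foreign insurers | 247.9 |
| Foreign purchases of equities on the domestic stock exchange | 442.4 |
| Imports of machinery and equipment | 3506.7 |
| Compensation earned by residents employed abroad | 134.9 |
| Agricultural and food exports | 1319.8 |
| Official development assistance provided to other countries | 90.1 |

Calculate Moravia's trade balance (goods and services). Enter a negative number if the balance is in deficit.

-3215.6

Goods: 1126.7 + 1319.8 - 3506.7 - 667.8 - 1590.2 = -3318.2
Services: -428.1 - 247.9 + 279.8 - 578.5 + 383.7 + 693.6 = 102.6
Trade balance = -3318.2 + 102.6 = -3215.6
(Excluded from the trade balance — financial account: domestic pension funds' purchases of foreign equities 425.7, sale of domestic government bonds to non-residents 851.9, foreign purchases of equities on the domestic stock exchange 442.4; capital account: debt forgiveness received from foreign official creditors 97.1; primary income: interest paid on external government debt 478.3, compensation paid to foreign seasonal workers 129.5, compensation earned by residents employed abroad 134.9; secondary income: official development assistance provided to other countries 90.1.)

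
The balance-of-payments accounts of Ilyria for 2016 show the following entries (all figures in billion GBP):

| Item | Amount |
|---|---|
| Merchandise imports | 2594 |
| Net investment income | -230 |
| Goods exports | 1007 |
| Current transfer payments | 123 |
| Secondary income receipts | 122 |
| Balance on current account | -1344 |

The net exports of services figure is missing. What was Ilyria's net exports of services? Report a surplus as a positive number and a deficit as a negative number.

474

Current account = goods balance + services balance + net primary income + net secondary income
Sum of the known components = -1818
Net exports of services = CA - (known components) = -1344 - (-1818) = 474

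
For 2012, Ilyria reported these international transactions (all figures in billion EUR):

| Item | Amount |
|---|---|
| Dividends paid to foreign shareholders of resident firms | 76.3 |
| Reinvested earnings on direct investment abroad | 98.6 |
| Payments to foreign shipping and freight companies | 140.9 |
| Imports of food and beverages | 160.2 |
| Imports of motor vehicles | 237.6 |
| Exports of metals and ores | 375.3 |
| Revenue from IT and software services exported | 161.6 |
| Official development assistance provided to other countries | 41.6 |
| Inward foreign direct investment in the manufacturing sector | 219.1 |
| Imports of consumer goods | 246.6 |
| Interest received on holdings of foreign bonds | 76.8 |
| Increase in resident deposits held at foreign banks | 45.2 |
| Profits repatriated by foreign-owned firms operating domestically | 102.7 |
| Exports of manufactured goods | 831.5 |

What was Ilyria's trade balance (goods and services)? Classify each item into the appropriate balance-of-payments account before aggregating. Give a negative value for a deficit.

583.1

Goods: -160.2 + 375.3 + 831.5 - 237.6 - 246.6 = 562.4
Services: 161.6 - 140.9 = 20.7
Trade balance = 562.4 + 20.7 = 583.1
(Excluded from the trade balance — primary income: dividends paid to foreign shareholders of resident firms 76.3, reinvested earnings on direct investment abroad 98.6, interest received on holdings of foreign bonds 76.8, profits repatriated by foreign-owned firms operating domestically 102.7; secondary income: official development assistance provided to other countries 41.6; financial account: inward foreign direct investment in the manufacturing sector 219.1, increase in resident deposits held at foreign banks 45.2.)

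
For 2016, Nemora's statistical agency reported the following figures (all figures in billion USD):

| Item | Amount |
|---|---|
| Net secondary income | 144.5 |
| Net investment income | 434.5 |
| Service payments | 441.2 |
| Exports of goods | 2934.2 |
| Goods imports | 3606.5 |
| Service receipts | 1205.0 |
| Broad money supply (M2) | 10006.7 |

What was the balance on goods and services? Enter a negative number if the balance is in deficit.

Goods balance = 2934.2 - 3606.5 = -672.3
Services balance = 1205.0 - 441.2 = 763.8
Trade balance (goods + services) = -672.3 + 763.8 = 91.5

91.5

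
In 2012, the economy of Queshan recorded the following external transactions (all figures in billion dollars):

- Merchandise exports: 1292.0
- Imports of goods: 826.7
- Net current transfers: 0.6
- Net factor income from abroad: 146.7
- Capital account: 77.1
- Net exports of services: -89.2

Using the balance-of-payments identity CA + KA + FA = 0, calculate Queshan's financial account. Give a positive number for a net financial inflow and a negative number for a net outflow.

-600.5

Goods balance = 1292.0 - 826.7 = 465.3
Services balance = -89.2
Trade balance (goods + services) = 465.3 + (-89.2) = 376.1
Net primary income = 146.7
Net secondary income = 0.6
Current account = 376.1 + 146.7 + 0.6 = 523.4
Financial account = -(523.4 + 77.1) = -600.5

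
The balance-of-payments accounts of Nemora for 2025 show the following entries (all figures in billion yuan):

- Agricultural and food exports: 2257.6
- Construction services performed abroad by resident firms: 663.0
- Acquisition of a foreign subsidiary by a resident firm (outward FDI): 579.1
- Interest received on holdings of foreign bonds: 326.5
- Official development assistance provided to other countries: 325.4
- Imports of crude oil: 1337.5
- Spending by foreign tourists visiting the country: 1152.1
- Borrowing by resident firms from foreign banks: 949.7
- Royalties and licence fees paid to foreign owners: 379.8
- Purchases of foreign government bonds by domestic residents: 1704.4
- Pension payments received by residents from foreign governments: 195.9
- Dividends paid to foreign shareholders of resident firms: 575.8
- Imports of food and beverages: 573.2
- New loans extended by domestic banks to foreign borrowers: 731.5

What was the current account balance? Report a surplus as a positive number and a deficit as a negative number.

Goods: -1337.5 + 2257.6 - 573.2 = 346.9
Services: -379.8 + 1152.1 + 663.0 = 1435.3
Primary income: -575.8 + 326.5 = -249.3
Secondary income: 195.9 - 325.4 = -129.5
Current account = 346.9 + 1435.3 + (-249.3) + (-129.5) = 1403.4
(Excluded from the current account — financial account: acquisition of a foreign subsidiary by a resident firm (outward FDI) 579.1, borrowing by resident firms from foreign banks 949.7, purchases of foreign government bonds by domestic residents 1704.4, new loans extended by domestic banks to foreign borrowers 731.5.)

1403.4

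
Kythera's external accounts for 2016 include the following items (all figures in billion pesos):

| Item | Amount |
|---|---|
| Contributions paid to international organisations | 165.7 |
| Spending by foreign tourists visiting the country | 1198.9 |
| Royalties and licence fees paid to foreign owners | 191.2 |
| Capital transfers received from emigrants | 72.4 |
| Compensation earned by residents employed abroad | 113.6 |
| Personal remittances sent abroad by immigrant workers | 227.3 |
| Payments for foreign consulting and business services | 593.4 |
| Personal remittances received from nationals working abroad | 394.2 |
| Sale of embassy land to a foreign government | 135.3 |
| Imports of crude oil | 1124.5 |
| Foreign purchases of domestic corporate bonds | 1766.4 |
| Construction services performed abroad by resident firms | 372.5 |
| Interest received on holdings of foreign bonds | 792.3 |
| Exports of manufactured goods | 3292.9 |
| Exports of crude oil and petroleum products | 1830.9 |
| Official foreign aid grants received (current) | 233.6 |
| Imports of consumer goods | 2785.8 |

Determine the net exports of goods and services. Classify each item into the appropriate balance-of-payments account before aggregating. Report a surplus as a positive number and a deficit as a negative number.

Goods: 3292.9 + 1830.9 - 1124.5 - 2785.8 = 1213.5
Services: -593.4 + 1198.9 - 191.2 + 372.5 = 786.8
Trade balance = 1213.5 + 786.8 = 2000.3
(Excluded from the trade balance — secondary income: contributions paid to international organisations 165.7, personal remittances sent abroad by immigrant workers 227.3, personal remittances received from nationals working abroad 394.2, official foreign aid grants received (current) 233.6; capital account: capital transfers received from emigrants 72.4, sale of embassy land to a foreign government 135.3; primary income: compensation earned by residents employed abroad 113.6, interest received on holdings of foreign bonds 792.3; financial account: foreign purchases of domestic corporate bonds 1766.4.)

2000.3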